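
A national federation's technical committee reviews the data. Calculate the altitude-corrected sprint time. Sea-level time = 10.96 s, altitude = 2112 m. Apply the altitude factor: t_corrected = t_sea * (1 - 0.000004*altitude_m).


Correction factor = 1 - 0.000004 * 2112 = 0.991552
t_corrected = t_sea * factor = 10.96 * 0.991552
t_corrected = 10.8674 s

10.8674 s


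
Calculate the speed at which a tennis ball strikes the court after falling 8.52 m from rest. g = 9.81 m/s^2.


v = sqrt(2 * g * h)
v = sqrt(2 * 9.81 * 8.52)
v = sqrt(167.1624) = 12.9291 m/s

12.9291 m/s


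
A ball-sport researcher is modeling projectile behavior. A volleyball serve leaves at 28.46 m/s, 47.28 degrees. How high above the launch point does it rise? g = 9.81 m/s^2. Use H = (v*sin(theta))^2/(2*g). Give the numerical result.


H = (v*sin(theta))^2 / (2*g)
vy = v*sin(theta) = 28.46 * sin(47.28 deg) = 20.9089 m/s
H = vy^2 / (2*g) = 437.1834 / (2*9.81)
H = 437.1834 / 19.62 = 22.2825 m

22.2825 m


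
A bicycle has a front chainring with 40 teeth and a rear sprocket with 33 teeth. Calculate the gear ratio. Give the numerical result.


GR = front_teeth / rear_teeth
GR = 40 / 33
GR = 1.2121

1.2121


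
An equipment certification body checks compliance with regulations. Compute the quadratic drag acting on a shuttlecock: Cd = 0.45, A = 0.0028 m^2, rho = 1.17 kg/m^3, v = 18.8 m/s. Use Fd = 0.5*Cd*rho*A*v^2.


Fd = 0.5 * Cd * rho * A * v^2
Fd = 0.5 * 0.45 * 1.17 * 0.0028 * 18.8^2
v^2 = 353.44
Fd = 0.5 * 0.45 * 1.17 * 0.0028 * 353.44 = 0.2605 N

0.2605 N


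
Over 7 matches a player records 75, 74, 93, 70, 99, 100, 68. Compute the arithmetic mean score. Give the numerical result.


Average = sum / n
Sum = 579
Average = 579 / 7 = 82.7143

82.7143


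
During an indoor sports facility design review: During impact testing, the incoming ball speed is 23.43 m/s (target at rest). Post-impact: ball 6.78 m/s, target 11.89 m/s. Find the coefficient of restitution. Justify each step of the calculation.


e = (v2_after - v1_after) / (v1_before - v2_before)
Numerator = 11.89 - 6.78 = 5.11
Denominator = 23.43 - 0 = 23.43
e = 5.11 / 23.43 = 0.2181

0.2181


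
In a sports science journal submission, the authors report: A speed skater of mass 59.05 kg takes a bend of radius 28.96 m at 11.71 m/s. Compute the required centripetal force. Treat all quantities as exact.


Fc = m * v^2 / r
v^2 = 11.71^2 = 137.1241
Fc = 59.05 * 137.1241 / 28.96
Fc = 8097.1781 / 28.96 = 279.5987 N

279.5987 N


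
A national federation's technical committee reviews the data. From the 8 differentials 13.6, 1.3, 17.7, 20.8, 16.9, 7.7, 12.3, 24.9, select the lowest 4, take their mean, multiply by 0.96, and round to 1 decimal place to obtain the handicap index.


All differentials: 13.6, 1.3, 17.7, 20.8, 16.9, 7.7, 12.3, 24.9
Sorted: 1.3, 7.7, 12.3, 13.6, 16.9, 17.7, 20.8, 24.9
Best 4: 1.3, 7.7, 12.3, 13.6
Average of best = 34.9 / 4 = 8.725
Raw index = 8.725 * 0.96 = 8.376
Handicap index = round(8.376, 1) = 8.4

8.4


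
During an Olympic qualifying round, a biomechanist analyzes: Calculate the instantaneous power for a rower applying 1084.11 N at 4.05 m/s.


P = F * v
P = 1084.11 * 4.05
P = 4390.6455 W

4390.6455 W


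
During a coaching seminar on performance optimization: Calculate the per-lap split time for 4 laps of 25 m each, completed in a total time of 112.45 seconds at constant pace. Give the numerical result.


Split time = total_time / n_laps = 112.45 / 4
Split time = 28.1125 s per lap

28.1125 s


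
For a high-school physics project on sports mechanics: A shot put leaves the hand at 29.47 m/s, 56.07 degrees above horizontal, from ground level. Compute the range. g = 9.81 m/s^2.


R = v^2 * sin(2*theta) / g
Convert angle to radians: theta = 56.07 deg = 0.9786 rad
sin(2*theta) = sin(1.9572) = 0.9263
R = 29.47^2 * 0.9263 / 9.81
R = 868.4809 * 0.9263 / 9.81 = 82.0025 m

82.0025 m


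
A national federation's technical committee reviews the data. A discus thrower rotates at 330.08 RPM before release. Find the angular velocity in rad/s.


omega = RPM * 2 * pi / 60
omega = 330.08 * 2 * 3.14159 / 60
omega = 2073.9538 / 60 = 34.5659 rad/s

34.5659 rad/s


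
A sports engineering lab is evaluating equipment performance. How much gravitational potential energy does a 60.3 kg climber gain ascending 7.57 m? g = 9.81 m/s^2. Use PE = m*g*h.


PE = m * g * h
PE = 60.3 * 9.81 * 7.57
PE = 591.543 * 7.57 = 4477.9805 J

4477.9805 J


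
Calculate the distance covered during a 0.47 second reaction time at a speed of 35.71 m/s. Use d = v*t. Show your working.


d = v * t
d = 35.71 * 0.47
d = 16.7837 m

16.7837 m


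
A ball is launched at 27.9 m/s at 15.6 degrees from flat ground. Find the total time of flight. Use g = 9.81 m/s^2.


T = 2*v*sin(theta)/g
sin(theta) = sin(15.6 deg) = 0.2689
T = 2*27.9*0.2689 / 9.81
T = 15.0057 / 9.81 = 1.5296 s

1.5296 s


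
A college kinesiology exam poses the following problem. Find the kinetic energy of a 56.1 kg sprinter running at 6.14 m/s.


KE = 0.5 * m * v^2
KE = 0.5 * 56.1 * 6.14^2
KE = 0.5 * 56.1 * 37.6996 = 1057.4738 J

1057.4738 J


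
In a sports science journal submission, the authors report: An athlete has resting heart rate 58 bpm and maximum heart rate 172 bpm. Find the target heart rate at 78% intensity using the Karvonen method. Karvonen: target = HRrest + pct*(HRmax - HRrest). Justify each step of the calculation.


Target = HRrest + pct*(HRmax - HRrest)
Heart rate reserve = HRmax - HRrest = 172 - 58 = 114 bpm
Fraction = 78% = 0.78
Target = 58 + 0.78 * 114
Target = 58 + 88.92 = 146.92 bpm

146.92 bpm


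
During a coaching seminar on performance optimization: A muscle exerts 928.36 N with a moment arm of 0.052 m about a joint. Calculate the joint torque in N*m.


tau = F * d
tau = 928.36 * 0.052
tau = 48.2747 N*m

48.2747 N*m


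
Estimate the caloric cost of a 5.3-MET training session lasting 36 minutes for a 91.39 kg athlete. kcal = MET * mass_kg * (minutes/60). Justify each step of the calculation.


kcal = MET * mass * time_hr
Convert time: 36 min = 0.6 hr
kcal = 5.3 * 91.39 * 0.6
kcal = 290.6202 kcal

290.6202 kcal


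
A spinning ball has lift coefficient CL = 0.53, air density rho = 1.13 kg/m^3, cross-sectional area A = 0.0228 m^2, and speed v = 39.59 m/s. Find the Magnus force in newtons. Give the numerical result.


FM = 0.5 * CL * rho * A * v^2
FM = 0.5 * 0.53 * 1.13 * 0.0228 * 39.59^2
v^2 = 1567.3681
FM = 0.5 * 0.53 * 1.13 * 0.0228 * 1567.3681 = 10.7011 N

10.7011 N


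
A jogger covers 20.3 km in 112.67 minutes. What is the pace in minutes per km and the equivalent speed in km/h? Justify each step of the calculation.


Pace = time / distance = 112.67 min / 20.3 km = 5.5502 min/km
Speed = distance / time_in_hours = 20.3 / 1.8778 hr
Speed = 10.8103 km/h

5.5502 min/km, 10.8103 km/h


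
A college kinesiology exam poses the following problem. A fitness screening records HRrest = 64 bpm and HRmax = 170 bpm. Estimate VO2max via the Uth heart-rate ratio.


VO2max = 15.3 * HRmax / HRrest
VO2max = 15.3 * 170 / 64
VO2max = 2601 / 64 = 40.6406 mL/kg/min

40.6406 mL/kg/min


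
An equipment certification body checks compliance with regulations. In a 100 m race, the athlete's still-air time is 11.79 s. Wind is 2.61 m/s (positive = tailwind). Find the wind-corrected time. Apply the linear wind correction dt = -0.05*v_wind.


dt = -0.05 * v_wind = -0.05 * 2.61 = -0.1305 s
t_corrected = t_still + dt = 11.79 + (-0.1305)
t_corrected = 11.6595 s

11.6595 s


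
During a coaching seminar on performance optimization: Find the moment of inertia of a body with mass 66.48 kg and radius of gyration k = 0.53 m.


I = m * k^2
I = 66.48 * 0.53^2
I = 66.48 * 0.2809 = 18.6742 kg*m^2

18.6742 kg*m^2


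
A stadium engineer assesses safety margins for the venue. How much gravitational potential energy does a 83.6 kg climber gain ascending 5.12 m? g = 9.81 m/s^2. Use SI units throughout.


PE = m * g * h
PE = 83.6 * 9.81 * 5.12
PE = 820.116 * 5.12 = 4198.9939 J

4198.9939 J


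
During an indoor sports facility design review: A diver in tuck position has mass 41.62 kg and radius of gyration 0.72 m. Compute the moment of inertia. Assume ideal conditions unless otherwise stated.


I = m * k^2
I = 41.62 * 0.72^2
I = 41.62 * 0.5184 = 21.5758 kg*m^2

21.5758 kg*m^2


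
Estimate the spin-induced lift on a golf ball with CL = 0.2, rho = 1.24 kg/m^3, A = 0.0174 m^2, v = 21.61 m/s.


FM = 0.5 * CL * rho * A * v^2
FM = 0.5 * 0.2 * 1.24 * 0.0174 * 21.61^2
v^2 = 466.9921
FM = 0.5 * 0.2 * 1.24 * 0.0174 * 466.9921 = 1.0076 N

1.0076 N


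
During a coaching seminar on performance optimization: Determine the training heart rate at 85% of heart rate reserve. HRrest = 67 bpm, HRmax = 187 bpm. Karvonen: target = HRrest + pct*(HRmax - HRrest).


Target = HRrest + pct*(HRmax - HRrest)
Heart rate reserve = HRmax - HRrest = 187 - 67 = 120 bpm
Fraction = 85% = 0.85
Target = 67 + 0.85 * 120
Target = 67 + 102 = 169 bpm

169 bpm


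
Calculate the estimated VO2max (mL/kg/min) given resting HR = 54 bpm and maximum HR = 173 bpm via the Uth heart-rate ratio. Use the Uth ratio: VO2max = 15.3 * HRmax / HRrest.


VO2max = 15.3 * HRmax / HRrest
VO2max = 15.3 * 173 / 54
VO2max = 2646.9 / 54 = 49.0167 mL/kg/min

49.0167 mL/kg/min


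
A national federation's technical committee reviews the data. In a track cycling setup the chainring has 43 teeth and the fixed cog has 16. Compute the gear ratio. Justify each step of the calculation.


GR = front_teeth / rear_teeth
GR = 43 / 16
GR = 2.6875

2.6875


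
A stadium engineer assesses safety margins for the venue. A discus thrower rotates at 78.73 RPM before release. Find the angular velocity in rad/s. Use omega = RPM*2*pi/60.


omega = RPM * 2 * pi / 60
omega = 78.73 * 2 * 3.14159 / 60
omega = 494.6752 / 60 = 8.2446 rad/s

8.2446 rad/s


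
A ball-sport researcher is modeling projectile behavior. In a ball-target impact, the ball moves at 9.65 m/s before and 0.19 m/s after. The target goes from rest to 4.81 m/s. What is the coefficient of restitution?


e = (v2_after - v1_after) / (v1_before - v2_before)
Numerator = 4.81 - 0.19 = 4.62
Denominator = 9.65 - 0 = 9.65
e = 4.62 / 9.65 = 0.4788

0.4788


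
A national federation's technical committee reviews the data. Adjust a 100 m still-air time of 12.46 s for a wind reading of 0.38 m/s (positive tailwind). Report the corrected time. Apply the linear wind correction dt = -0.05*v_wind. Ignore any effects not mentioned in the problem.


dt = -0.05 * v_wind = -0.05 * 0.38 = -0.019 s
t_corrected = t_still + dt = 12.46 + (-0.019)
t_corrected = 12.441 s

12.441 s


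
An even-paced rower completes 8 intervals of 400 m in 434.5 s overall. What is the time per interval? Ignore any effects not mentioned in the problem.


Split time = total_time / n_laps = 434.5 / 8
Split time = 54.3125 s per lap

54.3125 s


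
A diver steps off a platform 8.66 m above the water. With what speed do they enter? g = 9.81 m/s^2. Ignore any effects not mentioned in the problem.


v = sqrt(2 * g * h)
v = sqrt(2 * 9.81 * 8.66)
v = sqrt(169.9092) = 13.0349 m/s

13.0349 m/s


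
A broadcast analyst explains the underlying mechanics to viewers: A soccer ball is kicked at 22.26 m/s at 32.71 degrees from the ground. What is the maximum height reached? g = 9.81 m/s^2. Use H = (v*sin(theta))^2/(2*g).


H = (v*sin(theta))^2 / (2*g)
vy = v*sin(theta) = 22.26 * sin(32.71 deg) = 12.029 m/s
H = vy^2 / (2*g) = 144.6973 / (2*9.81)
H = 144.6973 / 19.62 = 7.375 m

7.375 m


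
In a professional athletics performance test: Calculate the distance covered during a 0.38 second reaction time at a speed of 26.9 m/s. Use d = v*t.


d = v * t
d = 26.9 * 0.38
d = 10.222 m

10.222 m


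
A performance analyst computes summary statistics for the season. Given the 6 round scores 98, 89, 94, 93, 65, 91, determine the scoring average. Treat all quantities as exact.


Average = sum / n
Sum = 530
Average = 530 / 6 = 88.3333

88.3333


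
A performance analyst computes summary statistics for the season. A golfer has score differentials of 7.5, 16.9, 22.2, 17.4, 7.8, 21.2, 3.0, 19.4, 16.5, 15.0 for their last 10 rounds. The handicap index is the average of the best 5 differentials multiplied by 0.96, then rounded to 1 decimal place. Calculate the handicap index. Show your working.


All differentials: 7.5, 16.9, 22.2, 17.4, 7.8, 21.2, 3.0, 19.4, 16.5, 15.0
Sorted: 3.0, 7.5, 7.8, 15.0, 16.5, 16.9, 17.4, 19.4, 21.2, 22.2
Best 5: 3.0, 7.5, 7.8, 15.0, 16.5
Average of best = 49.8 / 5 = 9.96
Raw index = 9.96 * 0.96 = 9.5616
Handicap index = round(9.5616, 1) = 9.6

9.6


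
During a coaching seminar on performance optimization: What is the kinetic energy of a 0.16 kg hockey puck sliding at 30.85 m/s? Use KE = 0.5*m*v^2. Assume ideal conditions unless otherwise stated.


KE = 0.5 * m * v^2
KE = 0.5 * 0.16 * 30.85^2
KE = 0.5 * 0.16 * 951.7225 = 76.1378 J

76.1378 J


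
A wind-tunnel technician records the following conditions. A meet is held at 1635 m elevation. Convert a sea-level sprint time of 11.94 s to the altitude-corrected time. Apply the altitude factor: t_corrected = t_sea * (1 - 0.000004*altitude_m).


Correction factor = 1 - 0.000004 * 1635 = 0.99346
t_corrected = t_sea * factor = 11.94 * 0.99346
t_corrected = 11.8619 s

11.8619 s


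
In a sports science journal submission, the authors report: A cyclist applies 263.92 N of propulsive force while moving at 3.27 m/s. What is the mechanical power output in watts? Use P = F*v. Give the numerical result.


P = F * v
P = 263.92 * 3.27
P = 863.0184 W

863.0184 W


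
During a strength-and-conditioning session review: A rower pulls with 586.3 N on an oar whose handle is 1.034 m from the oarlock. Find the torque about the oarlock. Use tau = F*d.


tau = F * d
tau = 586.3 * 1.034
tau = 606.2342 N*m

606.2342 N*m


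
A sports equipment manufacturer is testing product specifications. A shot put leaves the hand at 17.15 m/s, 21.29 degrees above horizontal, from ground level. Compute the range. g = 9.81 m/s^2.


R = v^2 * sin(2*theta) / g
Convert angle to radians: theta = 21.29 deg = 0.3716 rad
sin(2*theta) = sin(0.7432) = 0.6766
R = 17.15^2 * 0.6766 / 9.81
R = 294.1225 * 0.6766 / 9.81 = 20.2863 m

20.2863 m


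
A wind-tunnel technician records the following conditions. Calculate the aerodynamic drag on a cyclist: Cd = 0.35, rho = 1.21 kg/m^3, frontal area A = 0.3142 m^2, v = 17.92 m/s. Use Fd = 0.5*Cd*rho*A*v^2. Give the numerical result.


Fd = 0.5 * Cd * rho * A * v^2
Fd = 0.5 * 0.35 * 1.21 * 0.3142 * 17.92^2
v^2 = 321.1264
Fd = 0.5 * 0.35 * 1.21 * 0.3142 * 321.1264 = 21.3651 N

21.3651 N


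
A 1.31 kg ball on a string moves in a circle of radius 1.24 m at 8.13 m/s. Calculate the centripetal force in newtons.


Fc = m * v^2 / r
v^2 = 8.13^2 = 66.0969
Fc = 1.31 * 66.0969 / 1.24
Fc = 86.5869 / 1.24 = 69.8282 N

69.8282 N


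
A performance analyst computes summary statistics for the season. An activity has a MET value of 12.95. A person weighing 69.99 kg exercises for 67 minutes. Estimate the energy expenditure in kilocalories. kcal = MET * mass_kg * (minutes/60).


kcal = MET * mass * time_hr
Convert time: 67 min = 1.1167 hr
kcal = 12.95 * 69.99 * 1.1167
kcal = 1012.1137 kcal

1012.1137 kcal


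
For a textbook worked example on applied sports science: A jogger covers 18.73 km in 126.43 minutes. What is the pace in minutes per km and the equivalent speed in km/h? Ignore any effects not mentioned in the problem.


Pace = time / distance = 126.43 min / 18.73 km = 6.7501 min/km
Speed = distance / time_in_hours = 18.73 / 2.1072 hr
Speed = 8.8887 km/h

6.7501 min/km, 8.8887 km/h


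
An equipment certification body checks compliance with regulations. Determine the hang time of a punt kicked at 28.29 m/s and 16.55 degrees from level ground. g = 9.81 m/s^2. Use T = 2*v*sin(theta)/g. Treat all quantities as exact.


T = 2*v*sin(theta)/g
sin(theta) = sin(16.55 deg) = 0.2849
T = 2*28.29*0.2849 / 9.81
T = 16.1169 / 9.81 = 1.6429 s

1.6429 s


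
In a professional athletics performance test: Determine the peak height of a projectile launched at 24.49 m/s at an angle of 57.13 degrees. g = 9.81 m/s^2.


H = (v*sin(theta))^2 / (2*g)
vy = v*sin(theta) = 24.49 * sin(57.13 deg) = 20.5693 m/s
H = vy^2 / (2*g) = 423.0942 / (2*9.81)
H = 423.0942 / 19.62 = 21.5644 m

21.5644 m


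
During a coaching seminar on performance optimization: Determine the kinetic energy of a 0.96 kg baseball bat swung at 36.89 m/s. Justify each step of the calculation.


KE = 0.5 * m * v^2
KE = 0.5 * 0.96 * 36.89^2
KE = 0.5 * 0.96 * 1360.8721 = 653.2186 J

653.2186 J


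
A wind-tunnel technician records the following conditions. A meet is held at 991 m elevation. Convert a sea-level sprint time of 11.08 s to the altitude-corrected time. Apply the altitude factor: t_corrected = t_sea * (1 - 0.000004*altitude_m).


Correction factor = 1 - 0.000004 * 991 = 0.996036
t_corrected = t_sea * factor = 11.08 * 0.996036
t_corrected = 11.0361 s

11.0361 s


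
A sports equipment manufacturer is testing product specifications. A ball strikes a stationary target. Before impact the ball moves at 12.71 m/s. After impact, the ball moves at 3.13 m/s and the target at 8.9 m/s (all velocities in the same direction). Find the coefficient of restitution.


e = (v2_after - v1_after) / (v1_before - v2_before)
Numerator = 8.9 - 3.13 = 5.77
Denominator = 12.71 - 0 = 12.71
e = 5.77 / 12.71 = 0.454

0.454


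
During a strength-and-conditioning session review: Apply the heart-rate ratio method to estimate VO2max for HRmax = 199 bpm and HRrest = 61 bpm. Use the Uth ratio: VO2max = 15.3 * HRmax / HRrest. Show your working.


VO2max = 15.3 * HRmax / HRrest
VO2max = 15.3 * 199 / 61
VO2max = 3044.7 / 61 = 49.9131 mL/kg/min

49.9131 mL/kg/min


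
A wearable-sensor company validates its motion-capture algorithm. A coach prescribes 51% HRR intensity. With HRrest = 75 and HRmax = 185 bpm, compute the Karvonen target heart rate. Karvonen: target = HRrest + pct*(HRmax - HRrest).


Target = HRrest + pct*(HRmax - HRrest)
Heart rate reserve = HRmax - HRrest = 185 - 75 = 110 bpm
Fraction = 51% = 0.51
Target = 75 + 0.51 * 110
Target = 75 + 56.1 = 131.1 bpm

131.1 bpm


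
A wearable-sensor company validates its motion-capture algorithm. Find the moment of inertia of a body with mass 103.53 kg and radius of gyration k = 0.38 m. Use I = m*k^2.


I = m * k^2
I = 103.53 * 0.38^2
I = 103.53 * 0.1444 = 14.9497 kg*m^2

14.9497 kg*m^2


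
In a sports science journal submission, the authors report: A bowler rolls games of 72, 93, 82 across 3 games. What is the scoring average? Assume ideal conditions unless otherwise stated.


Average = sum / n
Sum = 247
Average = 247 / 3 = 82.3333

82.3333


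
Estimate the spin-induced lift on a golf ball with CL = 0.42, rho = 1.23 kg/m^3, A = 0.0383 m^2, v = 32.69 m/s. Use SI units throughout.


FM = 0.5 * CL * rho * A * v^2
FM = 0.5 * 0.42 * 1.23 * 0.0383 * 32.69^2
v^2 = 1068.6361
FM = 0.5 * 0.42 * 1.23 * 0.0383 * 1068.6361 = 10.5719 N

10.5719 N


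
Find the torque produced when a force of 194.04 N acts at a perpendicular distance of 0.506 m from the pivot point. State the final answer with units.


tau = F * d
tau = 194.04 * 0.506
tau = 98.1842 N*m

98.1842 N*m


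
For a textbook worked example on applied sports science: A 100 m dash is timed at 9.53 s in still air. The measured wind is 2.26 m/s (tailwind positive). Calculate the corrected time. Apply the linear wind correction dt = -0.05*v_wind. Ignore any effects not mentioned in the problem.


dt = -0.05 * v_wind = -0.05 * 2.26 = -0.113 s
t_corrected = t_still + dt = 9.53 + (-0.113)
t_corrected = 9.417 s

9.417 s


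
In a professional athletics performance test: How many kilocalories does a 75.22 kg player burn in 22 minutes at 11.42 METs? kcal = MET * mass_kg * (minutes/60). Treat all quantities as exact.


kcal = MET * mass * time_hr
Convert time: 22 min = 0.3667 hr
kcal = 11.42 * 75.22 * 0.3667
kcal = 314.9712 kcal

314.9712 kcal


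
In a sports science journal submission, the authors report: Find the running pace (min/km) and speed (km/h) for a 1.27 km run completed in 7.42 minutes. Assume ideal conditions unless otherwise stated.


Pace = time / distance = 7.42 min / 1.27 km = 5.8425 min/km
Speed = distance / time_in_hours = 1.27 / 0.1237 hr
Speed = 10.2695 km/h

5.8425 min/km, 10.2695 km/h


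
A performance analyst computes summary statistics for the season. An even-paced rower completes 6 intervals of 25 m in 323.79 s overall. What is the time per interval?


Split time = total_time / n_laps = 323.79 / 6
Split time = 53.965 s per lap

53.965 s


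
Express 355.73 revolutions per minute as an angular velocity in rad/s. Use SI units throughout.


omega = RPM * 2 * pi / 60
omega = 355.73 * 2 * 3.14159 / 60
omega = 2235.1175 / 60 = 37.252 rad/s

37.252 rad/s


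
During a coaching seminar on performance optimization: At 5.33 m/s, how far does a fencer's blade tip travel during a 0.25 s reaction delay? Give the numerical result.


d = v * t
d = 5.33 * 0.25
d = 1.3325 m

1.3325 m


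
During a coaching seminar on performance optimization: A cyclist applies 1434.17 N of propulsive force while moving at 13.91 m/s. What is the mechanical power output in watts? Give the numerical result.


P = F * v
P = 1434.17 * 13.91
P = 19949.3047 W

19949.3047 W


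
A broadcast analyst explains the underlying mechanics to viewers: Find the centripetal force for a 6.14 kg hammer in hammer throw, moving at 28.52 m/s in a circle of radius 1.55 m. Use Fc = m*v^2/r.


Fc = m * v^2 / r
v^2 = 28.52^2 = 813.3904
Fc = 6.14 * 813.3904 / 1.55
Fc = 4994.2171 / 1.55 = 3222.0755 N

3222.0755 N


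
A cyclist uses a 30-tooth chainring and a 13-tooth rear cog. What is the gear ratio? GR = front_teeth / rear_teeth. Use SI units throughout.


GR = front_teeth / rear_teeth
GR = 30 / 13
GR = 2.3077

2.3077


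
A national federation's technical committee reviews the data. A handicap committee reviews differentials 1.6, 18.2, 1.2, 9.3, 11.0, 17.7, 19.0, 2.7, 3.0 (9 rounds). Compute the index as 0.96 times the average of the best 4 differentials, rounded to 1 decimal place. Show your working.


All differentials: 1.6, 18.2, 1.2, 9.3, 11.0, 17.7, 19.0, 2.7, 3.0
Sorted: 1.2, 1.6, 2.7, 3.0, 9.3, 11.0, 17.7, 18.2, 19.0
Best 4: 1.2, 1.6, 2.7, 3.0
Average of best = 8.5 / 4 = 2.125
Raw index = 2.125 * 0.96 = 2.04
Handicap index = round(2.04, 1) = 2.0

2.0


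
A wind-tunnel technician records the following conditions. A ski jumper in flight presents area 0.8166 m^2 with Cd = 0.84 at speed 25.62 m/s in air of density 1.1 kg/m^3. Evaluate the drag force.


Fd = 0.5 * Cd * rho * A * v^2
Fd = 0.5 * 0.84 * 1.1 * 0.8166 * 25.62^2
v^2 = 656.3844
Fd = 0.5 * 0.84 * 1.1 * 0.8166 * 656.3844 = 247.6336 N

247.6336 N


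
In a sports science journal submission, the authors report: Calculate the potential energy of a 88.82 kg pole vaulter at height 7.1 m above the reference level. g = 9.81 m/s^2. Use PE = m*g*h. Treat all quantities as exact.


PE = m * g * h
PE = 88.82 * 9.81 * 7.1
PE = 871.3242 * 7.1 = 6186.4018 J

6186.4018 J


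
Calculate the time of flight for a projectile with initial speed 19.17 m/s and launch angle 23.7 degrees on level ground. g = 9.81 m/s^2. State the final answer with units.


T = 2*v*sin(theta)/g
sin(theta) = sin(23.7 deg) = 0.4019
T = 2*19.17*0.4019 / 9.81
T = 15.4107 / 9.81 = 1.5709 s

1.5709 s


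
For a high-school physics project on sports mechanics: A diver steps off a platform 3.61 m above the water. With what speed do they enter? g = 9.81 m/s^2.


v = sqrt(2 * g * h)
v = sqrt(2 * 9.81 * 3.61)
v = sqrt(70.8282) = 8.4159 m/s

8.4159 m/s


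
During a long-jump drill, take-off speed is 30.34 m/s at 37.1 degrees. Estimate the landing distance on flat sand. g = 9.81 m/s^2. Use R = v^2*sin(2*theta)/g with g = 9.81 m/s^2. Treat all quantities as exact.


R = v^2 * sin(2*theta) / g
Convert angle to radians: theta = 37.1 deg = 0.6475 rad
sin(2*theta) = sin(1.295) = 0.9622
R = 30.34^2 * 0.9622 / 9.81
R = 920.5156 * 0.9622 / 9.81 = 90.2892 m

90.2892 m


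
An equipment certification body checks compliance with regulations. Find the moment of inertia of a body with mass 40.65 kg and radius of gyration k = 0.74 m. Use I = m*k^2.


I = m * k^2
I = 40.65 * 0.74^2
I = 40.65 * 0.5476 = 22.2599 kg*m^2

22.2599 kg*m^2


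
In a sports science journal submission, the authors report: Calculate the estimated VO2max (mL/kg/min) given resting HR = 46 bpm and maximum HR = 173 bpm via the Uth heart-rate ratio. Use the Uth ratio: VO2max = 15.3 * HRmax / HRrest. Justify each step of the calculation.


VO2max = 15.3 * HRmax / HRrest
VO2max = 15.3 * 173 / 46
VO2max = 2646.9 / 46 = 57.5413 mL/kg/min

57.5413 mL/kg/min


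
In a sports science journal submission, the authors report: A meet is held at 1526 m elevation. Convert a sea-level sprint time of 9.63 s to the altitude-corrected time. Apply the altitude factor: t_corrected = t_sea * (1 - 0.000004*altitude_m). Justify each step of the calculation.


Correction factor = 1 - 0.000004 * 1526 = 0.993896
t_corrected = t_sea * factor = 9.63 * 0.993896
t_corrected = 9.5712 s

9.5712 s


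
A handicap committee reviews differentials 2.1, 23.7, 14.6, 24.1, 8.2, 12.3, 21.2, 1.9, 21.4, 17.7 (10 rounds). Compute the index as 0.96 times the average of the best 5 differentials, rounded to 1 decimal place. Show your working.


All differentials: 2.1, 23.7, 14.6, 24.1, 8.2, 12.3, 21.2, 1.9, 21.4, 17.7
Sorted: 1.9, 2.1, 8.2, 12.3, 14.6, 17.7, 21.2, 21.4, 23.7, 24.1
Best 5: 1.9, 2.1, 8.2, 12.3, 14.6
Average of best = 39.1 / 5 = 7.82
Raw index = 7.82 * 0.96 = 7.5072
Handicap index = round(7.5072, 1) = 7.5

7.5


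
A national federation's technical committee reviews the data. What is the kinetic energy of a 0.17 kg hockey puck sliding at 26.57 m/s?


KE = 0.5 * m * v^2
KE = 0.5 * 0.17 * 26.57^2
KE = 0.5 * 0.17 * 705.9649 = 60.007 J

60.007 J


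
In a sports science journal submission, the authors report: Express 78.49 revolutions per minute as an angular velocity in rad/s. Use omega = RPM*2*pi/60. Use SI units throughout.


omega = RPM * 2 * pi / 60
omega = 78.49 * 2 * 3.14159 / 60
omega = 493.1672 / 60 = 8.2195 rad/s

8.2195 rad/s


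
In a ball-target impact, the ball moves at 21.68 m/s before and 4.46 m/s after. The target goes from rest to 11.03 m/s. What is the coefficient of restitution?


e = (v2_after - v1_after) / (v1_before - v2_before)
Numerator = 11.03 - 4.46 = 6.57
Denominator = 21.68 - 0 = 21.68
e = 6.57 / 21.68 = 0.303

0.303


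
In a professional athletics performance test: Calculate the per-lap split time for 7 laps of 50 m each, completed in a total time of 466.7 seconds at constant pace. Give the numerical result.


Split time = total_time / n_laps = 466.7 / 7
Split time = 66.6714 s per lap

66.6714 s


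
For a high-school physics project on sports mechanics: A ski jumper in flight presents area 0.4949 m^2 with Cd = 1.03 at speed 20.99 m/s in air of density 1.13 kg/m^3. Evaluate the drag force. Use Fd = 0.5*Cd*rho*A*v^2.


Fd = 0.5 * Cd * rho * A * v^2
Fd = 0.5 * 1.03 * 1.13 * 0.4949 * 20.99^2
v^2 = 440.5801
Fd = 0.5 * 1.03 * 1.13 * 0.4949 * 440.5801 = 126.8902 N

126.8902 N


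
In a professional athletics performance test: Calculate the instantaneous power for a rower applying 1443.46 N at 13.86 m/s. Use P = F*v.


P = F * v
P = 1443.46 * 13.86
P = 20006.3556 W

20006.3556 W


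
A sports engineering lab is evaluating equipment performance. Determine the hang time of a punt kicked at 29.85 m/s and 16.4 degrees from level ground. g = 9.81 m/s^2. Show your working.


T = 2*v*sin(theta)/g
sin(theta) = sin(16.4 deg) = 0.2823
T = 2*29.85*0.2823 / 9.81
T = 16.8558 / 9.81 = 1.7182 s

1.7182 s


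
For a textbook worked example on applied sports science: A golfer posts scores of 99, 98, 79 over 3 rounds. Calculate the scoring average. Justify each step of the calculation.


Average = sum / n
Sum = 276
Average = 276 / 3 = 92

92


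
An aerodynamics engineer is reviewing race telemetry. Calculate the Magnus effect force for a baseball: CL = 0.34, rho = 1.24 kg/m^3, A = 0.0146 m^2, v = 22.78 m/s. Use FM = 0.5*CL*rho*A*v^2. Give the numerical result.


FM = 0.5 * CL * rho * A * v^2
FM = 0.5 * 0.34 * 1.24 * 0.0146 * 22.78^2
v^2 = 518.9284
FM = 0.5 * 0.34 * 1.24 * 0.0146 * 518.9284 = 1.5971 N

1.5971 N


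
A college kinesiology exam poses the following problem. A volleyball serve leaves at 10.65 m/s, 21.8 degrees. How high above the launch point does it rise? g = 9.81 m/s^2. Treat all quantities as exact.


H = (v*sin(theta))^2 / (2*g)
vy = v*sin(theta) = 10.65 * sin(21.8 deg) = 3.9551 m/s
H = vy^2 / (2*g) = 15.6426 / (2*9.81)
H = 15.6426 / 19.62 = 0.7973 m

0.7973 m


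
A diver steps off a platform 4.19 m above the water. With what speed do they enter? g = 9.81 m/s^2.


v = sqrt(2 * g * h)
v = sqrt(2 * 9.81 * 4.19)
v = sqrt(82.2078) = 9.0669 m/s

9.0669 m/s


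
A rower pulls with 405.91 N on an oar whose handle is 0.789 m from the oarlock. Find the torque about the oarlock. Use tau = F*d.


tau = F * d
tau = 405.91 * 0.789
tau = 320.263 N*m

320.263 N*m


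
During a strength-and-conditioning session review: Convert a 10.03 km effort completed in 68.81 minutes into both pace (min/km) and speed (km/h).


Pace = time / distance = 68.81 min / 10.03 km = 6.8604 min/km
Speed = distance / time_in_hours = 10.03 / 1.1468 hr
Speed = 8.7458 km/h

6.8604 min/km, 8.7458 km/h


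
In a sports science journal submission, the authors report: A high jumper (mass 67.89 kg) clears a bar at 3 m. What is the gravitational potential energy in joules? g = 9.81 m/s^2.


PE = m * g * h
PE = 67.89 * 9.81 * 3
PE = 666.0009 * 3 = 1998.0027 J

1998.0027 J


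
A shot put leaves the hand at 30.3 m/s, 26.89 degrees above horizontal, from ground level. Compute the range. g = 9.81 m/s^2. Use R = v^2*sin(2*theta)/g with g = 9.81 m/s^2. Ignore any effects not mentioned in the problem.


R = v^2 * sin(2*theta) / g
Convert angle to radians: theta = 26.89 deg = 0.4693 rad
sin(2*theta) = sin(0.9386) = 0.8068
R = 30.3^2 * 0.8068 / 9.81
R = 918.09 * 0.8068 / 9.81 = 75.5018 m

75.5018 m


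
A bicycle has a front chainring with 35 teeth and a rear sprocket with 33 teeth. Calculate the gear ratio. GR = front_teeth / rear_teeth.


GR = front_teeth / rear_teeth
GR = 35 / 33
GR = 1.0606

1.0606


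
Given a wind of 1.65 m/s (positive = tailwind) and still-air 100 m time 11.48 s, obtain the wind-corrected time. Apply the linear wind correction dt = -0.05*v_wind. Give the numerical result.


dt = -0.05 * v_wind = -0.05 * 1.65 = -0.0825 s
t_corrected = t_still + dt = 11.48 + (-0.0825)
t_corrected = 11.3975 s

11.3975 s


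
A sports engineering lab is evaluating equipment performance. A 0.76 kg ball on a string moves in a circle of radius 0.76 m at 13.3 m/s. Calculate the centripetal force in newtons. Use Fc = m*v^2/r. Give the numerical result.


Fc = m * v^2 / r
v^2 = 13.3^2 = 176.89
Fc = 0.76 * 176.89 / 0.76
Fc = 134.4364 / 0.76 = 176.89 N

176.89 N


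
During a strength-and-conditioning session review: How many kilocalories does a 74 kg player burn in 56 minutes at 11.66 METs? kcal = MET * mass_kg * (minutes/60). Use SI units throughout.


kcal = MET * mass * time_hr
Convert time: 56 min = 0.9333 hr
kcal = 11.66 * 74 * 0.9333
kcal = 805.3173 kcal

805.3173 kcal


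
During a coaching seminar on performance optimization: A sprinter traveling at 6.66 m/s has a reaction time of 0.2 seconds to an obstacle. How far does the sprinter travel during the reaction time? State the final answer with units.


d = v * t
d = 6.66 * 0.2
d = 1.332 m

1.332 m


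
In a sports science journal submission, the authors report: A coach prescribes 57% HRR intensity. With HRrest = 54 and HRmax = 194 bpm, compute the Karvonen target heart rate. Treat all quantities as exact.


Target = HRrest + pct*(HRmax - HRrest)
Heart rate reserve = HRmax - HRrest = 194 - 54 = 140 bpm
Fraction = 57% = 0.57
Target = 54 + 0.57 * 140
Target = 54 + 79.8 = 133.8 bpm

133.8 bpm


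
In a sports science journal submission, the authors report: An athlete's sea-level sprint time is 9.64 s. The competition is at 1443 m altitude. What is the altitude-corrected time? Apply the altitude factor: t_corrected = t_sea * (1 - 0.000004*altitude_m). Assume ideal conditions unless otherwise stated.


Correction factor = 1 - 0.000004 * 1443 = 0.994228
t_corrected = t_sea * factor = 9.64 * 0.994228
t_corrected = 9.5844 s

9.5844 s


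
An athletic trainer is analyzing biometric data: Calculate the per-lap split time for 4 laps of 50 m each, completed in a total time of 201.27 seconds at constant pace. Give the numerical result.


Split time = total_time / n_laps = 201.27 / 4
Split time = 50.3175 s per lap

50.3175 s


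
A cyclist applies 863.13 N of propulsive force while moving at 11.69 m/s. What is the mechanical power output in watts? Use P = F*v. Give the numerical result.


P = F * v
P = 863.13 * 11.69
P = 10089.9897 W

10089.9897 W


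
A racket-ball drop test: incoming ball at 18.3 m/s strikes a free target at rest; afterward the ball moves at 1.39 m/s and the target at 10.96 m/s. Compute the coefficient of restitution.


e = (v2_after - v1_after) / (v1_before - v2_before)
Numerator = 10.96 - 1.39 = 9.57
Denominator = 18.3 - 0 = 18.3
e = 9.57 / 18.3 = 0.523

0.523


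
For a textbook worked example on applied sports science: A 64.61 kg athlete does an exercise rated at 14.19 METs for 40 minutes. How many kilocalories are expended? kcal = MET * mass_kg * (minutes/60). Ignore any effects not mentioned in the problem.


kcal = MET * mass * time_hr
Convert time: 40 min = 0.6667 hr
kcal = 14.19 * 64.61 * 0.6667
kcal = 611.2106 kcal

611.2106 kcal


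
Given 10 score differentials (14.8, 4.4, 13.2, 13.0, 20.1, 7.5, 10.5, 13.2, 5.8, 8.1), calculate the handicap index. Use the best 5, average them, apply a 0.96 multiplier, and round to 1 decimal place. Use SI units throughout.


All differentials: 14.8, 4.4, 13.2, 13.0, 20.1, 7.5, 10.5, 13.2, 5.8, 8.1
Sorted: 4.4, 5.8, 7.5, 8.1, 10.5, 13.0, 13.2, 13.2, 14.8, 20.1
Best 5: 4.4, 5.8, 7.5, 8.1, 10.5
Average of best = 36.3 / 5 = 7.26
Raw index = 7.26 * 0.96 = 6.9696
Handicap index = round(6.9696, 1) = 7.0

7.0


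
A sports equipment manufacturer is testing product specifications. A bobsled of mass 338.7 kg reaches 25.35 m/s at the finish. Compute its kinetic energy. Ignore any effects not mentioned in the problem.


KE = 0.5 * m * v^2
KE = 0.5 * 338.7 * 25.35^2
KE = 0.5 * 338.7 * 642.6225 = 108828.1204 J

108828.1204 J


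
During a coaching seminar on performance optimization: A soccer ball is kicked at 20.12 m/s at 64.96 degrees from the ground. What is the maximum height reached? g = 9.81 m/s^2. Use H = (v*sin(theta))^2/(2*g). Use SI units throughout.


H = (v*sin(theta))^2 / (2*g)
vy = v*sin(theta) = 20.12 * sin(64.96 deg) = 18.229 m/s
H = vy^2 / (2*g) = 332.2954 / (2*9.81)
H = 332.2954 / 19.62 = 16.9366 m

16.9366 m


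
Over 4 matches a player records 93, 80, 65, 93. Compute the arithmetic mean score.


Average = sum / n
Sum = 331
Average = 331 / 4 = 82.75

82.75


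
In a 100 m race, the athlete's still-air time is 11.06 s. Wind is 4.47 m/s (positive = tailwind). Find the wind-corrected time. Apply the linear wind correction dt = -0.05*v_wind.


dt = -0.05 * v_wind = -0.05 * 4.47 = -0.2235 s
t_corrected = t_still + dt = 11.06 + (-0.2235)
t_corrected = 10.8365 s

10.8365 s


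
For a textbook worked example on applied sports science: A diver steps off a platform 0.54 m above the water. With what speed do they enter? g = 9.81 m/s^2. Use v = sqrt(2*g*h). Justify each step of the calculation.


v = sqrt(2 * g * h)
v = sqrt(2 * 9.81 * 0.54)
v = sqrt(10.5948) = 3.255 m/s

3.255 m/s


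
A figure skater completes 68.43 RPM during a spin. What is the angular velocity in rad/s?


omega = RPM * 2 * pi / 60
omega = 68.43 * 2 * 3.14159 / 60
omega = 429.9584 / 60 = 7.166 rad/s

7.166 rad/s


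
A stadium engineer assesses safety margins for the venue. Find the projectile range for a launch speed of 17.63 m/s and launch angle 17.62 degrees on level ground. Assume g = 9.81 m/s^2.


R = v^2 * sin(2*theta) / g
Convert angle to radians: theta = 17.62 deg = 0.3075 rad
sin(2*theta) = sin(0.6151) = 0.577
R = 17.63^2 * 0.577 / 9.81
R = 310.8169 * 0.577 / 9.81 = 18.2816 m

18.2816 m


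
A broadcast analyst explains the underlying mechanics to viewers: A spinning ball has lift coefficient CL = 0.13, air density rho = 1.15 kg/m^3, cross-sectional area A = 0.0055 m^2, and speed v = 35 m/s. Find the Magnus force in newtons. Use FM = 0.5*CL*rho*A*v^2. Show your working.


FM = 0.5 * CL * rho * A * v^2
FM = 0.5 * 0.13 * 1.15 * 0.0055 * 35^2
v^2 = 1225
FM = 0.5 * 0.13 * 1.15 * 0.0055 * 1225 = 0.5036 N

0.5036 N


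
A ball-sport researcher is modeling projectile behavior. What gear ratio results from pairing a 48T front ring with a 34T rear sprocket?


GR = front_teeth / rear_teeth
GR = 48 / 34
GR = 1.4118

1.4118


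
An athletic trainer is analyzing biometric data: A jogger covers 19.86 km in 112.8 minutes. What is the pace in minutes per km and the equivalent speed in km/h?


Pace = time / distance = 112.8 min / 19.86 km = 5.6798 min/km
Speed = distance / time_in_hours = 19.86 / 1.88 hr
Speed = 10.5638 km/h

5.6798 min/km, 10.5638 km/h


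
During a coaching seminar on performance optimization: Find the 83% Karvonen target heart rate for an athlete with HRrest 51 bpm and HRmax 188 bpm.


Target = HRrest + pct*(HRmax - HRrest)
Heart rate reserve = HRmax - HRrest = 188 - 51 = 137 bpm
Fraction = 83% = 0.83
Target = 51 + 0.83 * 137
Target = 51 + 113.71 = 164.71 bpm

164.71 bpm


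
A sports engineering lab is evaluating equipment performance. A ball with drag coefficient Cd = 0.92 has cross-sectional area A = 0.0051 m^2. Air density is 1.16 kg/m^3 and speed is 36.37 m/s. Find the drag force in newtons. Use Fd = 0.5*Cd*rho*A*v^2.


Fd = 0.5 * Cd * rho * A * v^2
Fd = 0.5 * 0.92 * 1.16 * 0.0051 * 36.37^2
v^2 = 1322.7769
Fd = 0.5 * 0.92 * 1.16 * 0.0051 * 1322.7769 = 3.5998 N

3.5998 N


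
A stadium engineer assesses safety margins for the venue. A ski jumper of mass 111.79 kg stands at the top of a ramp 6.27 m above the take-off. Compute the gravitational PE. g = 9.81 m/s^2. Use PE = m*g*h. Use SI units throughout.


PE = m * g * h
PE = 111.79 * 9.81 * 6.27
PE = 1096.6599 * 6.27 = 6876.0576 J

6876.0576 J


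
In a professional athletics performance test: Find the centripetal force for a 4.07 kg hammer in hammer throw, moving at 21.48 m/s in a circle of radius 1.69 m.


Fc = m * v^2 / r
v^2 = 21.48^2 = 461.3904
Fc = 4.07 * 461.3904 / 1.69
Fc = 1877.8589 / 1.69 = 1111.1591 N

1111.1591 N


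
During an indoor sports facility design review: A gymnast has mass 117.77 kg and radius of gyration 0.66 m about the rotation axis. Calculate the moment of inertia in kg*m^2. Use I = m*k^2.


I = m * k^2
I = 117.77 * 0.66^2
I = 117.77 * 0.4356 = 51.3006 kg*m^2

51.3006 kg*m^2


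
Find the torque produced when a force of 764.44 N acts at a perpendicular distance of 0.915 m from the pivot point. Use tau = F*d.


tau = F * d
tau = 764.44 * 0.915
tau = 699.4626 N*m

699.4626 N*m


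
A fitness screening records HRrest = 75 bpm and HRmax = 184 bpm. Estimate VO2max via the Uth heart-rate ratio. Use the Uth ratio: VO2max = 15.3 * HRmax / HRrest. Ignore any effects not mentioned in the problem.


VO2max = 15.3 * HRmax / HRrest
VO2max = 15.3 * 184 / 75
VO2max = 2815.2 / 75 = 37.536 mL/kg/min

37.536 mL/kg/min
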